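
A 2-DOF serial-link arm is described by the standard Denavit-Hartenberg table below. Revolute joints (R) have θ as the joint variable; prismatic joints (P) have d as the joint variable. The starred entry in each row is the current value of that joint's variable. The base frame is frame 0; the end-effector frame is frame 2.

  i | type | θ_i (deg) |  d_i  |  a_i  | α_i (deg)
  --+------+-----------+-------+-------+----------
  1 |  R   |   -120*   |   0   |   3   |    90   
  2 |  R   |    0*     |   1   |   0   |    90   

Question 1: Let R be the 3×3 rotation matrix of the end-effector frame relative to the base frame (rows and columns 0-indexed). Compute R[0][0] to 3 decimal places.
-0.500

End-effector x-axis (col 0 of R) = (-0.5000,-0.8660,0.0000)
R[0][0] = -0.5000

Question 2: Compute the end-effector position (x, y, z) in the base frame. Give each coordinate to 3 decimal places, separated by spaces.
after link 1: o_1 = (-1.5000, -2.5981, 0.0000)
after link 2: o_2 = (-2.3660, -2.0981, 0.0000)

-2.366 -2.098 0.000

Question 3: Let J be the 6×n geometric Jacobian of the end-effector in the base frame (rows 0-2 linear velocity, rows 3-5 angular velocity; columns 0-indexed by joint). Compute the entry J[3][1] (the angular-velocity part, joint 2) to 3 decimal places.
-0.866

axis z_1 = (-0.8660,0.5000,0.0000); lever o_n−o_1 = (-0.8660,0.5000,0.0000)
cross product → J_v[:, 1] = (-0.0000,0.0000,-0.0000)
J_ω[:, 1] = z_1
entry J[3][1] = -0.8660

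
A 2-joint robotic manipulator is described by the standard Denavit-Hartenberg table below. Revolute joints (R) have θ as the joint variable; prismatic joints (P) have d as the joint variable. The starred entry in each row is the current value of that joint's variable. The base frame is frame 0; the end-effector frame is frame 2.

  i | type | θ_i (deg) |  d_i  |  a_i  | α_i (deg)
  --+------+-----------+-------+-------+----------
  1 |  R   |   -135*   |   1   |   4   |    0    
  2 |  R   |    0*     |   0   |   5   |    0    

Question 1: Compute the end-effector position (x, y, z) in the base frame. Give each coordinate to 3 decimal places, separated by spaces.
after link 1: o_1 = (-2.8284, -2.8284, 1.0000)
after link 2: o_2 = (-6.3640, -6.3640, 1.0000)

-6.364 -6.364 1.000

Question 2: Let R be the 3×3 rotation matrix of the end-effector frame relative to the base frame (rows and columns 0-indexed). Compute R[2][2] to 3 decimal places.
End-effector z-axis (col 2 of R) = (0.0000,0.0000,1.0000)
R[2][2] = 1.0000

1.000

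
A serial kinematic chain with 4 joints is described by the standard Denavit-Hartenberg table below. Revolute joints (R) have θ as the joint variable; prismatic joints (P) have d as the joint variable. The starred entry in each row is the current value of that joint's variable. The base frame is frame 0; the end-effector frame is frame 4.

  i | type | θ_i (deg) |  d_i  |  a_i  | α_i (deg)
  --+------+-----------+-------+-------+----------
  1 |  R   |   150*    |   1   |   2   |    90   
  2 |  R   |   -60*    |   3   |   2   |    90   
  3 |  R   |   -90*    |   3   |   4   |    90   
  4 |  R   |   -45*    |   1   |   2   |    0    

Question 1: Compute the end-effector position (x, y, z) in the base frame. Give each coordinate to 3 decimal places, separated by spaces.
after link 1: o_1 = (-1.7321, 1.0000, 1.0000)
after link 2: o_2 = (-1.0981, 4.0981, -0.7321)
after link 3: o_3 = (-0.8481, -0.6651, -2.2321)
after link 4: o_4 = (-2.1828, -1.5274, -0.6589)

-2.183 -1.527 -0.659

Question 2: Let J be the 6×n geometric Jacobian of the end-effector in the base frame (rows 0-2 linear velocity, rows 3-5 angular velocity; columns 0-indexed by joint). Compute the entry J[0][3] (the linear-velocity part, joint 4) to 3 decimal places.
axis z_3 = (0.4330,-0.2500,0.8660); lever o_n−o_3 = (-1.3348,-0.8624,1.5731)
cross product → J_v[:, 3] = (0.3536,-1.8371,-0.7071)
J_ω[:, 3] = z_3
entry J[0][3] = 0.3536

0.354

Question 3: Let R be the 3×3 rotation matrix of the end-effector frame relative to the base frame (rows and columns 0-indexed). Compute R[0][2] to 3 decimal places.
End-effector z-axis (col 2 of R) = (0.4330,-0.2500,0.8660)
R[0][2] = 0.4330

0.433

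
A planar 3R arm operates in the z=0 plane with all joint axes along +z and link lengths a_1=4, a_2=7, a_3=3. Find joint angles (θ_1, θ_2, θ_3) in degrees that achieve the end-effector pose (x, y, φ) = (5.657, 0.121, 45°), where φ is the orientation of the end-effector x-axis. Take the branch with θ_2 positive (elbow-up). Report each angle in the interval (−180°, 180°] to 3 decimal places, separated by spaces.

wrist centre = target − a_3·(cos φ, sin φ) = (3.5357, -2.0003)
cos θ_2 = (16.5023−4²−7²)/(2·4·7) = -0.8660; θ_2 = 150.0005° (elbow-up)
β = atan2(-2.0003,3.5357) = -29.4991°; ψ = atan2(3.4999,-2.0622) = 120.5071°
θ_1 = β − ψ = -150.0063°
θ_3 = φ − θ_1 − θ_2 = 45.0057° (wrapped to (-180°,180°])

-150.006 150.001 45.006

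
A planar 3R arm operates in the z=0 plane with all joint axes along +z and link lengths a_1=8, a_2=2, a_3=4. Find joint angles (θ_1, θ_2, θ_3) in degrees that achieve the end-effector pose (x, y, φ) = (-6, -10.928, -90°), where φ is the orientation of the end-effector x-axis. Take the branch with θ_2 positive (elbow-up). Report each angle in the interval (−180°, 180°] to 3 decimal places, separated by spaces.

wrist centre = target − a_3·(cos φ, sin φ) = (-6.0000, -6.9280)
cos θ_2 = (83.9972−8²−2²)/(2·8·2) = 0.4999; θ_2 = 60.0058° (elbow-up)
β = atan2(-6.9280,-6.0000) = -130.8942°; ψ = atan2(1.7322,8.9998) = 10.8942°
θ_1 = β − ψ = -141.7885°
θ_3 = φ − θ_1 − θ_2 = -8.2174° (wrapped to (-180°,180°])

-141.788 60.006 -8.217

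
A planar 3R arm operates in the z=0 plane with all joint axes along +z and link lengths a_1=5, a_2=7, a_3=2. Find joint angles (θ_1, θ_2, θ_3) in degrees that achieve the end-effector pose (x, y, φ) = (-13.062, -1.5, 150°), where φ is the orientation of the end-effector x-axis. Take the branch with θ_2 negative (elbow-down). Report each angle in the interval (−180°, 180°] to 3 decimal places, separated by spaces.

-149.996 -30.007 -29.997

wrist centre = target − a_3·(cos φ, sin φ) = (-11.3299, -2.5000)
cos θ_2 = (134.6177−5²−7²)/(2·5·7) = 0.8660; θ_2 = -30.0066° (elbow-down)
β = atan2(-2.5000,-11.3299) = -167.5568°; ψ = atan2(-3.5007,11.0618) = -17.5609°
θ_1 = β − ψ = -149.9959°
θ_3 = φ − θ_1 − θ_2 = -29.9975° (wrapped to (-180°,180°])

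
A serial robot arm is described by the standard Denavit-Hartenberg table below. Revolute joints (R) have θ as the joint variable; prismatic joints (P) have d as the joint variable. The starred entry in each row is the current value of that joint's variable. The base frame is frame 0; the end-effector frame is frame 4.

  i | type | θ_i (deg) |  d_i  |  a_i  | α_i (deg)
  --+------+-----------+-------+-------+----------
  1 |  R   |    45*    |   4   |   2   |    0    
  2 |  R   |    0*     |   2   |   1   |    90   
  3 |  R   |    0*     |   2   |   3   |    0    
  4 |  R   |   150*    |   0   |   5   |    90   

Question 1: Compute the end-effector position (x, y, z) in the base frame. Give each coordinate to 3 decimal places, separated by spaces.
after link 1: o_1 = (1.4142, 1.4142, 4.0000)
after link 2: o_2 = (2.1213, 2.1213, 6.0000)
after link 3: o_3 = (5.6569, 2.8284, 6.0000)
after link 4: o_4 = (2.5950, -0.2334, 8.5000)

2.595 -0.233 8.500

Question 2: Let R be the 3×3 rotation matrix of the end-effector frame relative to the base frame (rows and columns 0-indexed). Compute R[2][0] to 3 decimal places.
End-effector x-axis (col 0 of R) = (-0.6124,-0.6124,0.5000)
R[2][0] = 0.5000

0.500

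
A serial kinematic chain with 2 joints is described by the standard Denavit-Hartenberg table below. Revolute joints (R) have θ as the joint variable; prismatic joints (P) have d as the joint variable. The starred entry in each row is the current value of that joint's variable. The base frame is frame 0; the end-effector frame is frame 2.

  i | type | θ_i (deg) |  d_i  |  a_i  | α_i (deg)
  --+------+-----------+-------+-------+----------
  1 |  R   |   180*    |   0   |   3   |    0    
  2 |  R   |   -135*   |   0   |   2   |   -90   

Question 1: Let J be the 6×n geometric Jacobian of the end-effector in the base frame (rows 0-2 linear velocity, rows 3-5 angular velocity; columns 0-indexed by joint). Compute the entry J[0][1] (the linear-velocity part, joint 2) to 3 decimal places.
axis z_1 = (0.0000,0.0000,1.0000); lever o_n−o_1 = (1.4142,1.4142,0.0000)
cross product → J_v[:, 1] = (-1.4142,1.4142,0.0000)
J_ω[:, 1] = z_1
entry J[0][1] = -1.4142

-1.414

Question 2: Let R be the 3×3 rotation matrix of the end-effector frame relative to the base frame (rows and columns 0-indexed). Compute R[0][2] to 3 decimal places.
End-effector z-axis (col 2 of R) = (-0.7071,0.7071,0.0000)
R[0][2] = -0.7071

-0.707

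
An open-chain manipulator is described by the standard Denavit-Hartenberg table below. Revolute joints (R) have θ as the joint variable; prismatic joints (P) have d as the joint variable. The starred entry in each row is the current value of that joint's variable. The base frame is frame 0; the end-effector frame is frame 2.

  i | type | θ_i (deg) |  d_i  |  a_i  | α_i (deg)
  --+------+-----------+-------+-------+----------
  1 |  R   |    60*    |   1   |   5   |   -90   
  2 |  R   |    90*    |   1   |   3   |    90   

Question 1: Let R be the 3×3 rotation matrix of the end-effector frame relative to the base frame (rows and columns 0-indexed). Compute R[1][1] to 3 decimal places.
End-effector y-axis (col 1 of R) = (-0.8660,0.5000,0.0000)
R[1][1] = 0.5000

0.500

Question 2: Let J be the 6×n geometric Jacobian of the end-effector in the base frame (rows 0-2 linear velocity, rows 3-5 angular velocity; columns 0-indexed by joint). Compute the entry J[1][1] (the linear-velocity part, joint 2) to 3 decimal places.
-2.598

axis z_1 = (-0.8660,0.5000,0.0000); lever o_n−o_1 = (-0.8660,0.5000,-3.0000)
cross product → J_v[:, 1] = (-1.5000,-2.5981,0.0000)
J_ω[:, 1] = z_1
entry J[1][1] = -2.5981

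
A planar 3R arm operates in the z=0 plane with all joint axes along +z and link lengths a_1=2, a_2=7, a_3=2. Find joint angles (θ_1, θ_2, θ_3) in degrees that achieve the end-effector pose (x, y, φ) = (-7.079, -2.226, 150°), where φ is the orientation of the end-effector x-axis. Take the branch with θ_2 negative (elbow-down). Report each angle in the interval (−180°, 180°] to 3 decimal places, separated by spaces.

-44.990 -120.007 -45.002

wrist centre = target − a_3·(cos φ, sin φ) = (-5.3469, -3.2260)
cos θ_2 = (38.9969−2²−7²)/(2·2·7) = -0.5001; θ_2 = -120.0072° (elbow-down)
β = atan2(-3.2260,-5.3469) = -148.8960°; ψ = atan2(-6.0617,-1.5008) = -103.9057°
θ_1 = β − ψ = -44.9903°
θ_3 = φ − θ_1 − θ_2 = -45.0025° (wrapped to (-180°,180°])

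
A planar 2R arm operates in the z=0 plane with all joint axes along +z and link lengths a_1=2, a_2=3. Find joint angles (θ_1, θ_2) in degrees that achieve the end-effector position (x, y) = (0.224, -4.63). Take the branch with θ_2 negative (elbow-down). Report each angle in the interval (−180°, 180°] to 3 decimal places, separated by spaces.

-60.002 -44.988

cos θ_2 = (21.4871−2²−3²)/(2·2·3) = 0.7073; θ_2 = -44.9879° (elbow-down)
β = atan2(-4.6300,0.2240) = -87.2302°; ψ = atan2(-2.1209,4.1218) = -27.2283°
θ_1 = β − ψ = -60.0019°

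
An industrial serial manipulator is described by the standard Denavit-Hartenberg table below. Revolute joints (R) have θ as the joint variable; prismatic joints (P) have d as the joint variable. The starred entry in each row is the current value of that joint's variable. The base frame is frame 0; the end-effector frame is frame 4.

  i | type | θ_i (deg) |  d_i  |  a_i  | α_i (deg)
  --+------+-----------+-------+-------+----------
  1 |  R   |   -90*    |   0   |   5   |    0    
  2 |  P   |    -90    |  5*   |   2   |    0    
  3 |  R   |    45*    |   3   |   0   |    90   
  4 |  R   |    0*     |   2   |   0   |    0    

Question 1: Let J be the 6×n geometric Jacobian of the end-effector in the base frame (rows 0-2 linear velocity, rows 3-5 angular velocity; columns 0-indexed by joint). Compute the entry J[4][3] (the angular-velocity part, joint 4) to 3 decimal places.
0.707

axis z_3 = (-0.7071,0.7071,0.0000); lever o_n−o_3 = (-1.4142,1.4142,0.0000)
cross product → J_v[:, 3] = (-0.0000,-0.0000,0.0000)
J_ω[:, 3] = z_3
entry J[4][3] = 0.7071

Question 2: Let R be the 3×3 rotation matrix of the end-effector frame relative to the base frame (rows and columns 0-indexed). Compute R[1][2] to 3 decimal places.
0.707

End-effector z-axis (col 2 of R) = (-0.7071,0.7071,0.0000)
R[1][2] = 0.7071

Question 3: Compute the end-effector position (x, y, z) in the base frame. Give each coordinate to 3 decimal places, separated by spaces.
after link 1: o_1 = (0.0000, -5.0000, 0.0000)
after link 2: o_2 = (-2.0000, -5.0000, 5.0000)
after link 3: o_3 = (-2.0000, -5.0000, 8.0000)
after link 4: o_4 = (-3.4142, -3.5858, 8.0000)

-3.414 -3.586 8.000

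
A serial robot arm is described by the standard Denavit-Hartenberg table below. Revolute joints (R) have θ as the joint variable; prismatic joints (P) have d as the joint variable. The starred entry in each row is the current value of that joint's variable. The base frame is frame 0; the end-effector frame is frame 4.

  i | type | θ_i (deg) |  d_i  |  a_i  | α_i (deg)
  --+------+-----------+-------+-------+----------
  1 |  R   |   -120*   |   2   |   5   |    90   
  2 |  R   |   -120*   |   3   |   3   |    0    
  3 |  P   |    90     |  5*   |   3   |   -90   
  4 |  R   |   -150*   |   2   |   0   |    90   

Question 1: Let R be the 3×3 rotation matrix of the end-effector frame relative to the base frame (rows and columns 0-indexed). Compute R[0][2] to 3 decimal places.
End-effector z-axis (col 2 of R) = (0.9665,-0.0580,0.2500)
R[0][2] = 0.9665

0.967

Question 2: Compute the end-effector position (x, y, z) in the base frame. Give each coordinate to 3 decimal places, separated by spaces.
after link 1: o_1 = (-2.5000, -4.3301, 2.0000)
after link 2: o_2 = (-4.3481, -1.5311, -0.5981)
after link 3: o_3 = (-9.9772, -1.2811, -2.0981)
after link 4: o_4 = (-10.4772, -2.1471, -0.3660)

-10.477 -2.147 -0.366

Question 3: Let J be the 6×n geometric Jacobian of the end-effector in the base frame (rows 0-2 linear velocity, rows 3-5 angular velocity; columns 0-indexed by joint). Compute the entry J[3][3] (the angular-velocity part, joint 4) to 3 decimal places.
-0.250

axis z_3 = (-0.2500,-0.4330,0.8660); lever o_n−o_3 = (-0.5000,-0.8660,1.7321)
cross product → J_v[:, 3] = (0.0000,-0.0000,-0.0000)
J_ω[:, 3] = z_3
entry J[3][3] = -0.2500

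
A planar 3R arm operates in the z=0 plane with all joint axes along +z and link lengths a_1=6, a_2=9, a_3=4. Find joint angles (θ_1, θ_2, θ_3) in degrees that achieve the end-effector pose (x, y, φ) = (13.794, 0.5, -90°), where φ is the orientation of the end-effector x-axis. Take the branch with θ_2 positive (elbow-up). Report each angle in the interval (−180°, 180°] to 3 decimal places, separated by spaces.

wrist centre = target − a_3·(cos φ, sin φ) = (13.7940, 4.5000)
cos θ_2 = (210.5244−6²−9²)/(2·6·9) = 0.8660; θ_2 = 30.0067° (elbow-up)
β = atan2(4.5000,13.7940) = 18.0678°; ψ = atan2(4.5009,13.7937) = 18.0716°
θ_1 = β − ψ = -0.0038°
θ_3 = φ − θ_1 − θ_2 = -120.0029° (wrapped to (-180°,180°])

-0.004 30.007 -120.003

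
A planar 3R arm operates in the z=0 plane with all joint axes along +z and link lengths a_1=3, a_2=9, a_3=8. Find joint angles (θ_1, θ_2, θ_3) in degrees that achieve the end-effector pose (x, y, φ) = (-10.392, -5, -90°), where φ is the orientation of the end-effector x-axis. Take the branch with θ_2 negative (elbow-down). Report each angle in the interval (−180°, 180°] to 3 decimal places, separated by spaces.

-149.994 -60.008 120.002

wrist centre = target − a_3·(cos φ, sin φ) = (-10.3920, 3.0000)
cos θ_2 = (116.9937−3²−9²)/(2·3·9) = 0.4999; θ_2 = -60.0078° (elbow-down)
β = atan2(3.0000,-10.3920) = 163.8974°; ψ = atan2(-7.7948,7.4989) = -46.1084°
θ_1 = β − ψ = 210.0058°
θ_3 = φ − θ_1 − θ_2 = 120.0019° (wrapped to (-180°,180°])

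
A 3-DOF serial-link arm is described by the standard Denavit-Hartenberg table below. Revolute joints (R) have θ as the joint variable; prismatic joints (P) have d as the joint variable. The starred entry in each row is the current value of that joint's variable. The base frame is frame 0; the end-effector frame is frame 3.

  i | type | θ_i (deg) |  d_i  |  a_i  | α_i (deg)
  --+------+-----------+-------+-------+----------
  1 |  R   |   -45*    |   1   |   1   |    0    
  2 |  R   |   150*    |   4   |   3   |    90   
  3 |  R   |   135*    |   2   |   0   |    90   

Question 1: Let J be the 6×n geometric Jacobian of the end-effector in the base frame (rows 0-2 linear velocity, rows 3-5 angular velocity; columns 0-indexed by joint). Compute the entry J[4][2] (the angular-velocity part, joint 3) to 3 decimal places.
axis z_2 = (0.9659,0.2588,0.0000); lever o_n−o_2 = (1.9319,0.5176,0.0000)
cross product → J_v[:, 2] = (-0.0000,0.0000,0.0000)
J_ω[:, 2] = z_2
entry J[4][2] = 0.2588

0.259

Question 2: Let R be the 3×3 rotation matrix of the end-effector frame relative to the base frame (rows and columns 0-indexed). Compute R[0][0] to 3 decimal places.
0.183

End-effector x-axis (col 0 of R) = (0.1830,-0.6830,0.7071)
R[0][0] = 0.1830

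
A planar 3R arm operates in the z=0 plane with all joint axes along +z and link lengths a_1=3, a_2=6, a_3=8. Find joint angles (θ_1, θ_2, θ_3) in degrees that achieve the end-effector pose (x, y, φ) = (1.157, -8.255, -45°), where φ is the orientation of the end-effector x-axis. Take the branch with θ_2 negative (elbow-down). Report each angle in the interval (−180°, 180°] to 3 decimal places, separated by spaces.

wrist centre = target − a_3·(cos φ, sin φ) = (-4.4999, -2.5981)
cos θ_2 = (26.9990−3²−6²)/(2·3·6) = -0.5000; θ_2 = -120.0017° (elbow-down)
β = atan2(-2.5981,-4.4999) = -149.9985°; ψ = atan2(-5.1961,-0.0002) = -90.0017°
θ_1 = β − ψ = -59.9968°
θ_3 = φ − θ_1 − θ_2 = 134.9985° (wrapped to (-180°,180°])

-59.997 -120.002 134.999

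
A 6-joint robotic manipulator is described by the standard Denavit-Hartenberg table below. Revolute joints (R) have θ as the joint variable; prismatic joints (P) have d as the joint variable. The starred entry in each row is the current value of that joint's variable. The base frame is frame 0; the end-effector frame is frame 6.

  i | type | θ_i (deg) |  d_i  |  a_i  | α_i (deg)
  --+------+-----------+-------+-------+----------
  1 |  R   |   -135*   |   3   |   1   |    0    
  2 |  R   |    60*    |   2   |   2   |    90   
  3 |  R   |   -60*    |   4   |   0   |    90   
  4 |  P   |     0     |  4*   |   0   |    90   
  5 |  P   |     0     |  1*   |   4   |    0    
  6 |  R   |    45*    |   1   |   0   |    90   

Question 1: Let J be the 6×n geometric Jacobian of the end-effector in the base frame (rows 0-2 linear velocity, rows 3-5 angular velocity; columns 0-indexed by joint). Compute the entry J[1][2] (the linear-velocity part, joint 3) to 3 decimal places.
axis z_2 = (-0.9659,-0.2588,0.0000); lever o_n−o_2 = (-2.3108,0.8966,-5.4641)
cross product → J_v[:, 2] = (1.4142,-5.2779,-1.4641)
J_ω[:, 2] = z_2
entry J[1][2] = -5.2779

-5.278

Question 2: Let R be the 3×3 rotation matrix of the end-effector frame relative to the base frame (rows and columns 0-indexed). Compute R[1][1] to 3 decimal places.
End-effector y-axis (col 1 of R) = (0.9659,0.2588,-0.0000)
R[1][1] = 0.2588

0.259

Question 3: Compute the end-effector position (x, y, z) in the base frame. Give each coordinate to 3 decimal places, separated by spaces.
-2.500 -1.742 -0.464

after link 1: o_1 = (-0.7071, -0.7071, 3.0000)
after link 2: o_2 = (-0.1895, -2.6390, 5.0000)
after link 3: o_3 = (-4.0532, -3.6742, 5.0000)
after link 4: o_4 = (-4.9497, -0.3282, 3.0000)
after link 5: o_5 = (-3.4662, -2.0012, -0.4641)
after link 6: o_6 = (-2.5003, -1.7424, -0.4641)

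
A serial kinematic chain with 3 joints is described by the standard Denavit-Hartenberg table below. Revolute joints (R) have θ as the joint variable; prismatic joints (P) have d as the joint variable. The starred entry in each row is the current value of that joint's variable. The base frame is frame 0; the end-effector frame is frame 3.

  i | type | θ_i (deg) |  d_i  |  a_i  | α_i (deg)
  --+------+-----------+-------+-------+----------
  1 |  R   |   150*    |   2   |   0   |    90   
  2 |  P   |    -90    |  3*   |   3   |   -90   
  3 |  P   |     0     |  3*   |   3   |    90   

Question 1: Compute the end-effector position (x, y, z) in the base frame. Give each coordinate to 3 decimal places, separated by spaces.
after link 1: o_1 = (0.0000, 0.0000, 2.0000)
after link 2: o_2 = (1.5000, 2.5981, -1.0000)
after link 3: o_3 = (-1.0981, 4.0981, -4.0000)

-1.098 4.098 -4.000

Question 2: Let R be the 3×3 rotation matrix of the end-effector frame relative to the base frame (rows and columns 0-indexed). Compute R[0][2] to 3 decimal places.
End-effector z-axis (col 2 of R) = (0.5000,0.8660,0.0000)
R[0][2] = 0.5000

0.500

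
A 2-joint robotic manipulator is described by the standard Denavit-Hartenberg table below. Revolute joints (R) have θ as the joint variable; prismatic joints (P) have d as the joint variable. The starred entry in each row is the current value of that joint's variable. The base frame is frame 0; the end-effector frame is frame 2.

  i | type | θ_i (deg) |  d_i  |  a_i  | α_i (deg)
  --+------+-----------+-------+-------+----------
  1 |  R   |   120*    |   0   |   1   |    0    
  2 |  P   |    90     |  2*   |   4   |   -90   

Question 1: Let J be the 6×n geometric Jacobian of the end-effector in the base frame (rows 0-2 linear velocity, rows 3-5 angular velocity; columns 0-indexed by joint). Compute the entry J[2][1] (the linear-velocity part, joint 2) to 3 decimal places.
prismatic axis z_1 = (0.0000,0.0000,1.0000)
J_v[:, 1] = z_1; J_ω[:, 1] = (0,0,0)
entry J[2][1] = 1.0000

1.000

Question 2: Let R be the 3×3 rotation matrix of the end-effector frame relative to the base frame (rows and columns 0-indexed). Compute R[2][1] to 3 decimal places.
End-effector y-axis (col 1 of R) = (0.0000,-0.0000,-1.0000)
R[2][1] = -1.0000

-1.000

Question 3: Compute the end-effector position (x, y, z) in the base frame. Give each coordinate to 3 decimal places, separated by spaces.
-3.964 -1.134 2.000

after link 1: o_1 = (-0.5000, 0.8660, 0.0000)
after link 2: o_2 = (-3.9641, -1.1340, 2.0000)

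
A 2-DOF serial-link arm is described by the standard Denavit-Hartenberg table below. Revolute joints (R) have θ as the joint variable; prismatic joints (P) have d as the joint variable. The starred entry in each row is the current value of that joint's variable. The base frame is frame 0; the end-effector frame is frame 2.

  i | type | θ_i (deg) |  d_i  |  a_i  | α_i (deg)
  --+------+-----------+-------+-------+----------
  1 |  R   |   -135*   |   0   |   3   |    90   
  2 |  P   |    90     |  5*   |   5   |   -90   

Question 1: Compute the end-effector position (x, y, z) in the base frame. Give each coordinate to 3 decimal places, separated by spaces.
after link 1: o_1 = (-2.1213, -2.1213, 0.0000)
after link 2: o_2 = (-5.6569, 1.4142, 5.0000)

-5.657 1.414 5.000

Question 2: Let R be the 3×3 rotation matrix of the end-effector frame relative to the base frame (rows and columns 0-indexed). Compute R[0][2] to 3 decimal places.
End-effector z-axis (col 2 of R) = (0.7071,0.7071,0.0000)
R[0][2] = 0.7071

0.707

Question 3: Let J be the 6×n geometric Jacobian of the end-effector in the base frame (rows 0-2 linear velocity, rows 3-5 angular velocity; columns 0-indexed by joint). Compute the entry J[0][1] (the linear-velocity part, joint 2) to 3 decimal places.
-0.707

prismatic axis z_1 = (-0.7071,0.7071,0.0000)
J_v[:, 1] = z_1; J_ω[:, 1] = (0,0,0)
entry J[0][1] = -0.7071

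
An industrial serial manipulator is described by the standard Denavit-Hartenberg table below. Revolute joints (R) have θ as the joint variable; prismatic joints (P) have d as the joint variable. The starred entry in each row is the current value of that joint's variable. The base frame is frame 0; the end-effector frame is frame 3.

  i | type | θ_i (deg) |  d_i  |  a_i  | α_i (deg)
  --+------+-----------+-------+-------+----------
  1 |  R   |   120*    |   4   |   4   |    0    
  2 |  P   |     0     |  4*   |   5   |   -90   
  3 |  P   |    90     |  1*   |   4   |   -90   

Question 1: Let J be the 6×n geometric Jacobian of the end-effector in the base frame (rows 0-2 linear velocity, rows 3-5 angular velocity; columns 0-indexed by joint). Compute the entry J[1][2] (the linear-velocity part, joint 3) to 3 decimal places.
-0.500

prismatic axis z_2 = (-0.8660,-0.5000,0.0000)
J_v[:, 2] = z_2; J_ω[:, 2] = (0,0,0)
entry J[1][2] = -0.5000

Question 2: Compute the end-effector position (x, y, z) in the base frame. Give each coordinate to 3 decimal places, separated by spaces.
-5.366 7.294 4.000

after link 1: o_1 = (-2.0000, 3.4641, 4.0000)
after link 2: o_2 = (-4.5000, 7.7942, 8.0000)
after link 3: o_3 = (-5.3660, 7.2942, 4.0000)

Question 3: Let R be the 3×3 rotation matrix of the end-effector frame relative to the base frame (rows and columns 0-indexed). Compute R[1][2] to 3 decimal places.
-0.866

End-effector z-axis (col 2 of R) = (0.5000,-0.8660,-0.0000)
R[1][2] = -0.8660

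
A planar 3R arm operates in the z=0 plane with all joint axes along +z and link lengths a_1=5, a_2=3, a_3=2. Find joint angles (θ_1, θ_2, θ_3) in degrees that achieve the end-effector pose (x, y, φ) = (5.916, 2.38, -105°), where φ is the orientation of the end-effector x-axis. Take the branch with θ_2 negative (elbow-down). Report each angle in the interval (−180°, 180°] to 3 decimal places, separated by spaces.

44.994 -29.989 -120.005

wrist centre = target − a_3·(cos φ, sin φ) = (6.4336, 4.3119)
cos θ_2 = (59.9838−5²−3²)/(2·5·3) = 0.8661; θ_2 = -29.9885° (elbow-down)
β = atan2(4.3119,6.4336) = 33.8302°; ψ = atan2(-1.4995,7.5984) = -11.1634°
θ_1 = β − ψ = 44.9936°
θ_3 = φ − θ_1 − θ_2 = -120.0051° (wrapped to (-180°,180°])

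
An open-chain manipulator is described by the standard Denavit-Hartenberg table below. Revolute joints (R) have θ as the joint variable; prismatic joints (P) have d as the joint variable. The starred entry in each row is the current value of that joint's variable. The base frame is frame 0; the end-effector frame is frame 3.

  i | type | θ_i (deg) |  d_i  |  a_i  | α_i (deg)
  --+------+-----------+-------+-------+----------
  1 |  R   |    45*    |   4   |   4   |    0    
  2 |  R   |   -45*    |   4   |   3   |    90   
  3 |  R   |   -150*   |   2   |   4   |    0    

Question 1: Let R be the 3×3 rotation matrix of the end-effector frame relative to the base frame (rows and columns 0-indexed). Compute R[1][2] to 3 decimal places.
-1.000

End-effector z-axis (col 2 of R) = (0.0000,-1.0000,0.0000)
R[1][2] = -1.0000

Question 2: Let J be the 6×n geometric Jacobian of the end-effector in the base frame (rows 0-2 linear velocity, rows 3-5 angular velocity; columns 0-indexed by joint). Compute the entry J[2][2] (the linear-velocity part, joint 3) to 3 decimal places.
axis z_2 = (0.0000,-1.0000,0.0000); lever o_n−o_2 = (-3.4641,-2.0000,-2.0000)
cross product → J_v[:, 2] = (2.0000,-0.0000,-3.4641)
J_ω[:, 2] = z_2
entry J[2][2] = -3.4641

-3.464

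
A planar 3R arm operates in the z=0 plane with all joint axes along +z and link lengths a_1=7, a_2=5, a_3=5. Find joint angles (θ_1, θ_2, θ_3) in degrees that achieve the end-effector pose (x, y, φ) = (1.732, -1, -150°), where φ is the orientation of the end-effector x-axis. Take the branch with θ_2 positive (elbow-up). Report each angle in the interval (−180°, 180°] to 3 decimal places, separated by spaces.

wrist centre = target − a_3·(cos φ, sin φ) = (6.0621, 1.5000)
cos θ_2 = (38.9994−7²−5²)/(2·7·5) = -0.5000; θ_2 = 120.0006° (elbow-up)
β = atan2(1.5000,6.0621) = 13.8980°; ψ = atan2(4.3301,4.5000) = 43.8980°
θ_1 = β − ψ = -30.0000°
θ_3 = φ − θ_1 − θ_2 = 119.9994° (wrapped to (-180°,180°])

-30.000 120.001 119.999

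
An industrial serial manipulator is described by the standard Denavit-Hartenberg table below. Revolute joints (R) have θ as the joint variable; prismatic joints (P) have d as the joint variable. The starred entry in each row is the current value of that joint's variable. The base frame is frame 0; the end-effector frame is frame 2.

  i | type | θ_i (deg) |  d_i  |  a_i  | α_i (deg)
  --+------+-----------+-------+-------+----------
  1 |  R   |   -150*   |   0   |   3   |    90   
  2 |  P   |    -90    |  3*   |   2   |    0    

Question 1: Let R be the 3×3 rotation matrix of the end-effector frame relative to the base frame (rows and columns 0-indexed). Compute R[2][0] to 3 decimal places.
End-effector x-axis (col 0 of R) = (-0.0000,0.0000,-1.0000)
R[2][0] = -1.0000

-1.000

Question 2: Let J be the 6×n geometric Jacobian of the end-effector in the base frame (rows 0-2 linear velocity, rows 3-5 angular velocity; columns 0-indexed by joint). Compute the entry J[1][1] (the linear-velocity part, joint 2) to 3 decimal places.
0.866

prismatic axis z_1 = (-0.5000,0.8660,0.0000)
J_v[:, 1] = z_1; J_ω[:, 1] = (0,0,0)
entry J[1][1] = 0.8660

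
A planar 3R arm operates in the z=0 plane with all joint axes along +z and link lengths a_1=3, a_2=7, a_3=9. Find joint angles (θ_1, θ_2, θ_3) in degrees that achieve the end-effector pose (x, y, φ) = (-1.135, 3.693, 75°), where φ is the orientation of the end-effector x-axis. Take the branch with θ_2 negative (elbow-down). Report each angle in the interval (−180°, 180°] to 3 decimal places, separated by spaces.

wrist centre = target − a_3·(cos φ, sin φ) = (-3.4644, -5.0003)
cos θ_2 = (37.0052−3²−7²)/(2·3·7) = -0.4999; θ_2 = -119.9918° (elbow-down)
β = atan2(-5.0003,-3.4644) = -124.7153°; ψ = atan2(-6.0627,-0.4991) = -94.7065°
θ_1 = β − ψ = -30.0088°
θ_3 = φ − θ_1 − θ_2 = -134.9994° (wrapped to (-180°,180°])

-30.009 -119.992 -134.999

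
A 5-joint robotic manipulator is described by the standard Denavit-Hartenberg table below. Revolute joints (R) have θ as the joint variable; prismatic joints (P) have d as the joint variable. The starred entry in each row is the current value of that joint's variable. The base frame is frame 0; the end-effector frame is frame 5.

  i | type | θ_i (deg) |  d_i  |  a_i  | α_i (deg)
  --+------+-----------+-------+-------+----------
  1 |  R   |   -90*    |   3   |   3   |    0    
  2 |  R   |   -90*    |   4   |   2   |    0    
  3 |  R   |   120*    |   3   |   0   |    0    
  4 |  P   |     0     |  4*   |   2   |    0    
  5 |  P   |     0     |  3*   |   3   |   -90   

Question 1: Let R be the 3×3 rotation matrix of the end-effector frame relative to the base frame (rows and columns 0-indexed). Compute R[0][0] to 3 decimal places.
0.500

End-effector x-axis (col 0 of R) = (0.5000,-0.8660,0.0000)
R[0][0] = 0.5000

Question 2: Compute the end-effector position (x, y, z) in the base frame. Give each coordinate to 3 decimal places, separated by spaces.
after link 1: o_1 = (0.0000, -3.0000, 3.0000)
after link 2: o_2 = (-2.0000, -3.0000, 7.0000)
after link 3: o_3 = (-2.0000, -3.0000, 10.0000)
after link 4: o_4 = (-1.0000, -4.7321, 14.0000)
after link 5: o_5 = (0.5000, -7.3301, 17.0000)

0.500 -7.330 17.000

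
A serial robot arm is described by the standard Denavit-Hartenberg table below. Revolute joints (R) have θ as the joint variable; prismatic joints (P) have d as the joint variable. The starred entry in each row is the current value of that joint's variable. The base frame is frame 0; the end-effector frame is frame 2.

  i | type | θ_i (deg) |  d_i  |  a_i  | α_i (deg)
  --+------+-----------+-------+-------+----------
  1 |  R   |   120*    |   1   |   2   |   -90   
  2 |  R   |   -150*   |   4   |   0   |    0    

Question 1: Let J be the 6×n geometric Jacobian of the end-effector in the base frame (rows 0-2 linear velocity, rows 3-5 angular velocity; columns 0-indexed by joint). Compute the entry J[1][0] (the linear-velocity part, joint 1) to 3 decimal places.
-4.464

axis z_0 = ẑ; lever o_n−o_0 = (-4.4641,-0.2679,1.0000)
cross product → J_v[:, 0] = (0.2679,-4.4641,0.0000)
J_ω[:, 0] = z_0
entry J[1][0] = -4.4641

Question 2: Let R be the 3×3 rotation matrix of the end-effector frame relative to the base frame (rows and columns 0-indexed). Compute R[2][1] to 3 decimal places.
End-effector y-axis (col 1 of R) = (-0.2500,0.4330,0.8660)
R[2][1] = 0.8660

0.866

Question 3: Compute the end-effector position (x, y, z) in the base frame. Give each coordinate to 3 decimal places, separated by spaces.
-4.464 -0.268 1.000

after link 1: o_1 = (-1.0000, 1.7321, 1.0000)
after link 2: o_2 = (-4.4641, -0.2679, 1.0000)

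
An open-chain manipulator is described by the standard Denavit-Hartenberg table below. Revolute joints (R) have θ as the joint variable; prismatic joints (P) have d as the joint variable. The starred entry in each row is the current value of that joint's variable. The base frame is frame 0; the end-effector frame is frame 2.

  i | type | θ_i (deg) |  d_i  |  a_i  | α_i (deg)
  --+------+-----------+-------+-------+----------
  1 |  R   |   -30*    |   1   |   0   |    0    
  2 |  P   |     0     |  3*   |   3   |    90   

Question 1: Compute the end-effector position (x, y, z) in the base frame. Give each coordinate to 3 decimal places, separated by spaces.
after link 1: o_1 = (0.0000, 0.0000, 1.0000)
after link 2: o_2 = (2.5981, -1.5000, 4.0000)

2.598 -1.500 4.000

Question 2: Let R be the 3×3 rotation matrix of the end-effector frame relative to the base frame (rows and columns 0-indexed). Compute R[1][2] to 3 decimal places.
End-effector z-axis (col 2 of R) = (-0.5000,-0.8660,0.0000)
R[1][2] = -0.8660

-0.866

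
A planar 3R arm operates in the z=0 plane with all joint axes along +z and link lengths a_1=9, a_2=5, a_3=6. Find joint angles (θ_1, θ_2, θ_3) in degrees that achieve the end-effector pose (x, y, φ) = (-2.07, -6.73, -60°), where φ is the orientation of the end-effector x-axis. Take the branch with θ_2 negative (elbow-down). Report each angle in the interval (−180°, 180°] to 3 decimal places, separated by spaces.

-135.006 -150.000 -134.994

wrist centre = target − a_3·(cos φ, sin φ) = (-5.0700, -1.5338)
cos θ_2 = (28.0576−9²−5²)/(2·9·5) = -0.8660; θ_2 = -150.0002° (elbow-down)
β = atan2(-1.5338,-5.0700) = -163.1676°; ψ = atan2(-2.5000,4.6699) = -28.1621°
θ_1 = β − ψ = -135.0055°
θ_3 = φ − θ_1 − θ_2 = -134.9943° (wrapped to (-180°,180°])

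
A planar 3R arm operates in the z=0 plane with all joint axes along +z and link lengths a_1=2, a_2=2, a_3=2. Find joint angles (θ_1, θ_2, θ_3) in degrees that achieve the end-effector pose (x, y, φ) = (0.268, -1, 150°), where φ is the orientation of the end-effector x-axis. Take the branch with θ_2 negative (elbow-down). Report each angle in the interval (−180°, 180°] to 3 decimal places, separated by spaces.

wrist centre = target − a_3·(cos φ, sin φ) = (2.0001, -2.0000)
cos θ_2 = (8.0002−2²−2²)/(2·2·2) = 0.0000; θ_2 = -89.9985° (elbow-down)
β = atan2(-2.0000,2.0001) = -44.9993°; ψ = atan2(-2.0000,2.0001) = -44.9993°
θ_1 = β − ψ = -0.0000°
θ_3 = φ − θ_1 − θ_2 = -120.0015° (wrapped to (-180°,180°])

-0.000 -89.999 -120.001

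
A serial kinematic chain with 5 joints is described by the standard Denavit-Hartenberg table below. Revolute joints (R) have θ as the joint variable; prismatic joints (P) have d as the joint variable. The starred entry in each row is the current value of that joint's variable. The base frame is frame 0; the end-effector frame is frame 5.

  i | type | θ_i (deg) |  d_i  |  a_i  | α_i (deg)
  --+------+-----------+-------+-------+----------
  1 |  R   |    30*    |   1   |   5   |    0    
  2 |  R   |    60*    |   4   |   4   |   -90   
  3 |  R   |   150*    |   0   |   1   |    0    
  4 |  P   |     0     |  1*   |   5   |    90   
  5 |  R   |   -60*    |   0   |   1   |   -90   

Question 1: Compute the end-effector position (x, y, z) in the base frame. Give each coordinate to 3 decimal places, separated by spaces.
after link 1: o_1 = (4.3301, 2.5000, 1.0000)
after link 2: o_2 = (4.3301, 6.5000, 5.0000)
after link 3: o_3 = (4.3301, 5.6340, 4.5000)
after link 4: o_4 = (3.3301, 1.3038, 2.0000)
after link 5: o_5 = (4.1962, 0.8708, 1.7500)

4.196 0.871 1.750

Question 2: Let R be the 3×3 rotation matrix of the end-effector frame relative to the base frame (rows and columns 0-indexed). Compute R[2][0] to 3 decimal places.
End-effector x-axis (col 0 of R) = (0.8660,-0.4330,-0.2500)
R[2][0] = -0.2500

-0.250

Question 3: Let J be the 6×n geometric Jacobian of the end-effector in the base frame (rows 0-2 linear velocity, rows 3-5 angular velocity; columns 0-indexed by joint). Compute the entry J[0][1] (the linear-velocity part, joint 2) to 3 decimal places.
1.629

axis z_1 = (0.0000,0.0000,1.0000); lever o_n−o_1 = (-0.1340,-1.6292,0.7500)
cross product → J_v[:, 1] = (1.6292,-0.1340,0.0000)
J_ω[:, 1] = z_1
entry J[0][1] = 1.6292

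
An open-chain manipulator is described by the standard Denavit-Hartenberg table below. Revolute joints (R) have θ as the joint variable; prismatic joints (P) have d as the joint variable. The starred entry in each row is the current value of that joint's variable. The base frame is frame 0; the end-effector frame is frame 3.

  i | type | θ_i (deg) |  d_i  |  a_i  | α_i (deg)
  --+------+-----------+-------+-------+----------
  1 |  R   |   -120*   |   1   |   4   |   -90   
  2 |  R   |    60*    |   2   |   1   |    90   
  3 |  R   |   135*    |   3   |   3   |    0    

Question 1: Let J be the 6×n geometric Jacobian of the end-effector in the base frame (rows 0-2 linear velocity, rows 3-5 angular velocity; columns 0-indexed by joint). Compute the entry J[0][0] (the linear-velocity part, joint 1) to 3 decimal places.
7.289

axis z_0 = ẑ; lever o_n−o_0 = (0.5505,-7.2892,3.4711)
cross product → J_v[:, 0] = (7.2892,0.5505,-0.0000)
J_ω[:, 0] = z_0
entry J[0][0] = 7.2892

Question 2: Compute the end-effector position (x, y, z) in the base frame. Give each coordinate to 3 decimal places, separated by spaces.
0.550 -7.289 3.471

after link 1: o_1 = (-2.0000, -3.4641, 1.0000)
after link 2: o_2 = (-0.5179, -4.8971, 0.1340)
after link 3: o_3 = (0.5505, -7.2892, 3.4711)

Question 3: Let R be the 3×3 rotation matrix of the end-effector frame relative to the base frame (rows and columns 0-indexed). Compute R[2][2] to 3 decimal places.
End-effector z-axis (col 2 of R) = (-0.4330,-0.7500,0.5000)
R[2][2] = 0.5000

0.500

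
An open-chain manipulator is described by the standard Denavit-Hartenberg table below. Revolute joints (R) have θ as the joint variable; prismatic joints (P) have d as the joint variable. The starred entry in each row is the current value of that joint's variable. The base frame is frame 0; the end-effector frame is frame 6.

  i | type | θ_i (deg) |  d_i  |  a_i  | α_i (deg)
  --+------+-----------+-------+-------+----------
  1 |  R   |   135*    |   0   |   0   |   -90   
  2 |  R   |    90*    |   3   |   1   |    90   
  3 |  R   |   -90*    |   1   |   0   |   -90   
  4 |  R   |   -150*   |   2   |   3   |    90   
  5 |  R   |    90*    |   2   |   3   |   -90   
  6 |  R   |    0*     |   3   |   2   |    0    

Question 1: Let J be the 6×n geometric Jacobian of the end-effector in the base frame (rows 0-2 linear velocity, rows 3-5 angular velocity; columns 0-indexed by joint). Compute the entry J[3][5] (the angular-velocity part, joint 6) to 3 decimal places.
0.966

axis z_5 = (0.9659,0.2588,-0.0000); lever o_n−o_5 = (2.8978,0.7765,-2.0000)
cross product → J_v[:, 5] = (-0.5176,1.9319,0.0000)
J_ω[:, 5] = z_5
entry J[3][5] = 0.9659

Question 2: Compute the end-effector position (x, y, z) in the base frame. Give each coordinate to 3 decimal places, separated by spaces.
-2.311 -3.346 -8.000

after link 1: o_1 = (0.0000, 0.0000, 0.0000)
after link 2: o_2 = (-2.1213, -2.1213, -1.0000)
after link 3: o_3 = (-2.8284, -1.4142, -1.0000)
after link 4: o_4 = (-5.7262, -2.1907, -3.0000)
after link 5: o_5 = (-5.2086, -4.1225, -6.0000)
after link 6: o_6 = (-2.3108, -3.3461, -8.0000)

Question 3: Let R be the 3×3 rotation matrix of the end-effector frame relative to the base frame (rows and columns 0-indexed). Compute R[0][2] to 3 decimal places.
0.966

End-effector z-axis (col 2 of R) = (0.9659,0.2588,-0.0000)
R[0][2] = 0.9659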